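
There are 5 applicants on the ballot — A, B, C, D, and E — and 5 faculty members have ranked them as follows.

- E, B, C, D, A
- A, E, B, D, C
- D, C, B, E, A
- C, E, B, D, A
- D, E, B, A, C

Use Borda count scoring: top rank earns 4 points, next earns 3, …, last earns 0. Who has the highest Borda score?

Borda scores:
  A: 0 + 4 + 0 + 0 + 1 = 5
  B: 3 + 2 + 2 + 2 + 2 = 11
  C: 2 + 0 + 3 + 4 + 0 = 9
  D: 1 + 1 + 4 + 1 + 4 = 11
  E: 4 + 3 + 1 + 3 + 3 = 14
E has the highest total.

E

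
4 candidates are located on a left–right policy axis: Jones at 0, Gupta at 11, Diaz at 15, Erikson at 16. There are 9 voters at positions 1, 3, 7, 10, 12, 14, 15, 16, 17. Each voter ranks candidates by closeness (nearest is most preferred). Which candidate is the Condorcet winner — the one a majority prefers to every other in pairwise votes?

With single-peaked preferences on a line, the Condorcet winner is the candidate closest to the median voter.
The median voter (position 12) is closest to Gupta at 11.
Check: Gupta vs Jones — voters closer to Gupta: 7 of 9.

Gupta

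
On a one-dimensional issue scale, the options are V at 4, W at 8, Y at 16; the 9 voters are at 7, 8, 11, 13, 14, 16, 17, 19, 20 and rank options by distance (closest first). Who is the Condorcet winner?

With single-peaked preferences on a line, the Condorcet winner is the candidate closest to the median voter.
The median voter (position 14) is closest to Y at 16.
Check: Y vs W — voters closer to Y: 6 of 9.

Y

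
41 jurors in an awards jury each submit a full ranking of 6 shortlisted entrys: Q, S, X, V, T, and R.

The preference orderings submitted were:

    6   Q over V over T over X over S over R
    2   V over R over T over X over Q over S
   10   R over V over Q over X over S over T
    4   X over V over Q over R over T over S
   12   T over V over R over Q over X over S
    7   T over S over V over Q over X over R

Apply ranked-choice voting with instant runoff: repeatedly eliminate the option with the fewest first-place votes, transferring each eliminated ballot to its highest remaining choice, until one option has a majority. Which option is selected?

T

Round 1: T 19, R 10, Q 6, X 4, V 2, S 0. S has the fewest and is eliminated.
Round 2: T 19, R 10, Q 6, X 4, V 2. V has the fewest and is eliminated.
Round 3: T 19, R 12, Q 6, X 4. X has the fewest and is eliminated.
Round 4: T 19, R 12, Q 10. Q has the fewest and is eliminated.
Round 5: T 25, R 16. T has a majority.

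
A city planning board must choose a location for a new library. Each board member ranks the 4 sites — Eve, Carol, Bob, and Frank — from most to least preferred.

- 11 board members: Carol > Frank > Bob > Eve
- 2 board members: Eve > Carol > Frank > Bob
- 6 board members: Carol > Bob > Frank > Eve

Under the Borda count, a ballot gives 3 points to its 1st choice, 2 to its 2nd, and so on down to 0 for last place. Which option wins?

Borda scores:
  Eve: 11·0 + 2·3 + 6·0 = 6
  Carol: 11·3 + 2·2 + 6·3 = 55
  Bob: 11·1 + 2·0 + 6·2 = 23
  Frank: 11·2 + 2·1 + 6·1 = 30
Carol has the highest total.

Carol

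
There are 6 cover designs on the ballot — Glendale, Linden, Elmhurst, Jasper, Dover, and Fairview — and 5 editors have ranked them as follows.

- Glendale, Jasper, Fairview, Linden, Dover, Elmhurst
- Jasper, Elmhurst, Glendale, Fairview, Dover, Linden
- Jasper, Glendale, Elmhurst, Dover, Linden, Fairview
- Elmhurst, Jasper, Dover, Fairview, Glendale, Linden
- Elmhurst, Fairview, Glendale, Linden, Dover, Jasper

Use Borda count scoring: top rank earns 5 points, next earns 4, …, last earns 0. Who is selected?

Jasper

Borda scores:
  Glendale: 5 + 3 + 4 + 1 + 3 = 16
  Linden: 2 + 0 + 1 + 0 + 2 = 5
  Elmhurst: 0 + 4 + 3 + 5 + 5 = 17
  Jasper: 4 + 5 + 5 + 4 + 0 = 18
  Dover: 1 + 1 + 2 + 3 + 1 = 8
  Fairview: 3 + 2 + 0 + 2 + 4 = 11
Jasper has the highest total.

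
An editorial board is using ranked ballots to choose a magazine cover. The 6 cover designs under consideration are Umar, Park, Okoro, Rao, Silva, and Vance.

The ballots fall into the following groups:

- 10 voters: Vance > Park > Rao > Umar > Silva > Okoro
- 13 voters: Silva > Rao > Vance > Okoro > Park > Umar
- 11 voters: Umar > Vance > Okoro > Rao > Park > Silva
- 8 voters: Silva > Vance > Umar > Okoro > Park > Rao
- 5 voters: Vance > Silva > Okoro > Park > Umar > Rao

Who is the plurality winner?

Silva

First-place vote totals:
  Umar: 11
  Park: 0
  Okoro: 0
  Rao: 0
  Silva: 21
  Vance: 15
Silva has the most first-place votes.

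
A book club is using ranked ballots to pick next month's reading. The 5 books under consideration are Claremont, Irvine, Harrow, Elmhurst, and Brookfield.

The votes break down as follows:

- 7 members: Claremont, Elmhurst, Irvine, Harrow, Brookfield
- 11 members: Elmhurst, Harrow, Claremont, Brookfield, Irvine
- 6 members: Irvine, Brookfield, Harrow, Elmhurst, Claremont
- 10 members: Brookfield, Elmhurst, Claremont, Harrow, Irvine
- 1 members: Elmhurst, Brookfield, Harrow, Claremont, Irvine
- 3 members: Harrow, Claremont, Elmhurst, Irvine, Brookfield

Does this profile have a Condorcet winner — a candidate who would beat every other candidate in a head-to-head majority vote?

Yes

Head-to-head results (38 voters total):
Claremont vs Irvine: Claremont wins 32–6.
Claremont vs Harrow: Harrow wins 21–17.
Claremont vs Elmhurst: Elmhurst wins 28–10.
Claremont vs Brookfield: Claremont wins 21–17.
Irvine vs Harrow: Harrow wins 25–13.
Irvine vs Elmhurst: Elmhurst wins 32–6.
Irvine vs Brookfield: Brookfield wins 22–16.
Harrow vs Elmhurst: Elmhurst wins 29–9.
Harrow vs Brookfield: Harrow wins 21–17.
Elmhurst vs Brookfield: Elmhurst wins 22–16.
Elmhurst beats each rival — Claremont (28–10), Irvine (32–6), Harrow (29–9), Brookfield (22–16) — so Elmhurst is the Condorcet winner.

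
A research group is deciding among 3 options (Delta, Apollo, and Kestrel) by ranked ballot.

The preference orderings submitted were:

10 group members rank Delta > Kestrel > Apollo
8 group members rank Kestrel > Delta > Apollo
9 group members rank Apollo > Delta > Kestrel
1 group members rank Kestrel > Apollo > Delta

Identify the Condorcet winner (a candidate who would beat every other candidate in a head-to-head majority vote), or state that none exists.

Head-to-head results (28 voters total):
Delta vs Apollo: Delta wins 18–10.
Delta vs Kestrel: Delta wins 19–9.
Apollo vs Kestrel: Kestrel wins 19–9.
Delta beats each rival — Apollo (18–10), Kestrel (19–9) — so Delta is the Condorcet winner.

Delta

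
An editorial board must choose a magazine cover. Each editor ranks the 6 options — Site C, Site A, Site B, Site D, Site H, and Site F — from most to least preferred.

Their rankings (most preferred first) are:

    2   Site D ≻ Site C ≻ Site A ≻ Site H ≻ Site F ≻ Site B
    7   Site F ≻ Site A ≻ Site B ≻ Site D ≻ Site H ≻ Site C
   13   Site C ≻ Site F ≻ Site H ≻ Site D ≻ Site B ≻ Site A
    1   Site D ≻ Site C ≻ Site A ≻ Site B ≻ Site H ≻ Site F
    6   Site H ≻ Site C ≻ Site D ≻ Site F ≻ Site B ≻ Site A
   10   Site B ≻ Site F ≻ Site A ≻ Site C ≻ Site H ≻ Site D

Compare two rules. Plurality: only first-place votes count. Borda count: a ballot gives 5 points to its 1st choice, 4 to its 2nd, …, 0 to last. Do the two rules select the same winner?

No

Plurality first-place counts: Site C 13, Site A 0, Site B 10, Site D 3, Site H 6, Site F 7 → Site C.
Borda totals: Site C 121, Site A 67, Site B 92, Site D 73, Site H 91, Site F 141 → Site F.
The two rules disagree: plurality picks Site C, Borda picks Site F.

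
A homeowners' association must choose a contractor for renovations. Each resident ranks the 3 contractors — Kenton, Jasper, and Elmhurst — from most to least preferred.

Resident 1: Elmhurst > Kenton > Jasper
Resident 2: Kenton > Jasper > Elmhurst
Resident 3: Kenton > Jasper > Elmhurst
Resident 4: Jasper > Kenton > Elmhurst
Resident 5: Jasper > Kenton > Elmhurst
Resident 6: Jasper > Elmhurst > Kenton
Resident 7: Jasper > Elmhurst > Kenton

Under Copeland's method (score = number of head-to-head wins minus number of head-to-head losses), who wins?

Jasper

Pairwise results:
  Kenton vs Jasper: Jasper wins 4–3.
  Kenton vs Elmhurst: Kenton wins 4–3.
  Jasper vs Elmhurst: Jasper wins 6–1.
Copeland scores (wins − losses):
  Kenton: 1 − 1 = 0
  Jasper: 2 − 0 = 2
  Elmhurst: 0 − 2 = -2
Jasper has the best Copeland score.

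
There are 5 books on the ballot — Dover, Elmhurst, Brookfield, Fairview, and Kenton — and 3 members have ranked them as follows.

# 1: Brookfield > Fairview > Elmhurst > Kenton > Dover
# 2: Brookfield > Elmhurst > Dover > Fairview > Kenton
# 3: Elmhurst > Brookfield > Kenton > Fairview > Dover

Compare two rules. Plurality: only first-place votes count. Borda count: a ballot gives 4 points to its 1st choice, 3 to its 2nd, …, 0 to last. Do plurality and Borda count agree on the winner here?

Plurality first-place counts: Dover 0, Elmhurst 1, Brookfield 2, Fairview 0, Kenton 0 → Brookfield.
Borda totals: Dover 2, Elmhurst 9, Brookfield 11, Fairview 5, Kenton 3 → Brookfield.
The two rules agree on Brookfield.

Yes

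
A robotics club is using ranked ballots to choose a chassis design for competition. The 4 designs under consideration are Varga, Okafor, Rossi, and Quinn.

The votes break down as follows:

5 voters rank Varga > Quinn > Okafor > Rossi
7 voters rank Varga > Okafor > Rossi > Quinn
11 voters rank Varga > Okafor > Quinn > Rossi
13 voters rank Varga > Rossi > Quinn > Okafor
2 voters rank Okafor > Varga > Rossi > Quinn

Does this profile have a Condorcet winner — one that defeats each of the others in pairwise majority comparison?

Head-to-head results (38 voters total):
Varga vs Okafor: Varga wins 36–2.
Varga vs Rossi: Varga wins 38–0.
Varga vs Quinn: Varga wins 38–0.
Okafor vs Rossi: Okafor wins 25–13.
Okafor vs Quinn: Okafor wins 20–18.
Rossi vs Quinn: Rossi wins 22–16.
Varga beats each rival — Okafor (36–2), Rossi (38–0), Quinn (38–0) — so Varga is the Condorcet winner.

Yes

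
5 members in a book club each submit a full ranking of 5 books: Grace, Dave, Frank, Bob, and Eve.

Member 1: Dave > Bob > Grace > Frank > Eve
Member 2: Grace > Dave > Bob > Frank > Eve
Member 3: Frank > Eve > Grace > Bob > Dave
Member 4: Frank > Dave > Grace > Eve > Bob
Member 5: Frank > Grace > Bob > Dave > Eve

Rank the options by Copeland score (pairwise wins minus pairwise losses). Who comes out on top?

Frank

Pairwise results:
  Grace vs Dave: Grace wins 3–2.
  Grace vs Frank: Frank wins 3–2.
  Grace vs Bob: Grace wins 4–1.
  Grace vs Eve: Grace wins 4–1.
  Dave vs Frank: Frank wins 3–2.
  Dave vs Bob: Dave wins 3–2.
  Dave vs Eve: Dave wins 4–1.
  Frank vs Bob: Frank wins 3–2.
  Frank vs Eve: Frank wins 5–0.
  Bob vs Eve: Bob wins 3–2.
Copeland scores (wins − losses):
  Grace: 3 − 1 = 2
  Dave: 2 − 2 = 0
  Frank: 4 − 0 = 4
  Bob: 1 − 3 = -2
  Eve: 0 − 4 = -4
Frank has the best Copeland score.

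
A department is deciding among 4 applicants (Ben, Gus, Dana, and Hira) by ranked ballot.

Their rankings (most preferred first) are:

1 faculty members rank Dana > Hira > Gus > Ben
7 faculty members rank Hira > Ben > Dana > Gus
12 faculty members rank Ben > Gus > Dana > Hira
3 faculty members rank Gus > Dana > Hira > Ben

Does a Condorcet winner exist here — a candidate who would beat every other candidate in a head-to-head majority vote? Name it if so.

Ben

Head-to-head results (23 voters total):
Ben vs Gus: Ben wins 19–4.
Ben vs Dana: Ben wins 19–4.
Ben vs Hira: Ben wins 12–11.
Gus vs Dana: Gus wins 15–8.
Gus vs Hira: Gus wins 15–8.
Dana vs Hira: Dana wins 16–7.
Ben beats each rival — Gus (19–4), Dana (19–4), Hira (12–11) — so Ben is the Condorcet winner.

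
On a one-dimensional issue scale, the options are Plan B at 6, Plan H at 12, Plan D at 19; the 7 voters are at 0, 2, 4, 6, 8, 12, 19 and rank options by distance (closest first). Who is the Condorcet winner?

Plan B

With single-peaked preferences on a line, the Condorcet winner is the candidate closest to the median voter.
The median voter (position 6) is closest to Plan B at 6.
Check: Plan B vs Plan D — voters closer to Plan B: 6 of 7.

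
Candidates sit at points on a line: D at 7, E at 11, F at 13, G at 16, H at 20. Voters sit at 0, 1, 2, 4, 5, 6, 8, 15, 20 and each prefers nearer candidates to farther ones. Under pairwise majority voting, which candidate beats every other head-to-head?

D

With single-peaked preferences on a line, the Condorcet winner is the candidate closest to the median voter.
The median voter (position 5) is closest to D at 7.
Check: D vs H — voters closer to D: 7 of 9.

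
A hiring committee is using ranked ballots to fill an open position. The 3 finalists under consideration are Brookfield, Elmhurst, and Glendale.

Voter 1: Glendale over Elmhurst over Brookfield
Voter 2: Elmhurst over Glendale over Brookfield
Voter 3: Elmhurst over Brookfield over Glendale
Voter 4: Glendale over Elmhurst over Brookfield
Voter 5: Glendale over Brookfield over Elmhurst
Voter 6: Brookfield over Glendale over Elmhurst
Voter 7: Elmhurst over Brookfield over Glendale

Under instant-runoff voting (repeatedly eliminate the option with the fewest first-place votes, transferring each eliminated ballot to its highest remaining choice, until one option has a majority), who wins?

Round 1: Elmhurst 3, Glendale 3, Brookfield 1. Brookfield has the fewest and is eliminated.
Round 2: Glendale 4, Elmhurst 3. Glendale has a majority.

Glendale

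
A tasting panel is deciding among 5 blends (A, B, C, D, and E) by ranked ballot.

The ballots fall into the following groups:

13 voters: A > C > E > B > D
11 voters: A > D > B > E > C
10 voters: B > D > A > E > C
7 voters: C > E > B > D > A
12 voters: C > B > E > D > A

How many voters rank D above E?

21

Ballots ranking D above E: 11+10 = 21.
Ballots ranking E above D: 13+7+12 = 32.
So 21 of 53 voters prefer D to E.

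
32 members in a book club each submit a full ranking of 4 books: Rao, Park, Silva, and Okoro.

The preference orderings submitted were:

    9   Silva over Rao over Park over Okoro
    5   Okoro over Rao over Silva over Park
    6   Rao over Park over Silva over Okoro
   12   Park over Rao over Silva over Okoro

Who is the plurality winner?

First-place vote totals:
  Rao: 6
  Park: 12
  Silva: 9
  Okoro: 5
Park has the most first-place votes.

Park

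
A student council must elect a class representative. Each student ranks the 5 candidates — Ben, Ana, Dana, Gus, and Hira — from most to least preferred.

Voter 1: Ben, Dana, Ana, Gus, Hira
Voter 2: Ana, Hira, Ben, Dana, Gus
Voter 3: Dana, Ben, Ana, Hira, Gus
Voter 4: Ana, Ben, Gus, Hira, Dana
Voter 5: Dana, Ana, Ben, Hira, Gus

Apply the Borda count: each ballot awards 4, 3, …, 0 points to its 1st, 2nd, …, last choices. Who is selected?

Ana

Borda scores:
  Ben: 4 + 2 + 3 + 3 + 2 = 14
  Ana: 2 + 4 + 2 + 4 + 3 = 15
  Dana: 3 + 1 + 4 + 0 + 4 = 12
  Gus: 1 + 0 + 0 + 2 + 0 = 3
  Hira: 0 + 3 + 1 + 1 + 1 = 6
Ana has the highest total.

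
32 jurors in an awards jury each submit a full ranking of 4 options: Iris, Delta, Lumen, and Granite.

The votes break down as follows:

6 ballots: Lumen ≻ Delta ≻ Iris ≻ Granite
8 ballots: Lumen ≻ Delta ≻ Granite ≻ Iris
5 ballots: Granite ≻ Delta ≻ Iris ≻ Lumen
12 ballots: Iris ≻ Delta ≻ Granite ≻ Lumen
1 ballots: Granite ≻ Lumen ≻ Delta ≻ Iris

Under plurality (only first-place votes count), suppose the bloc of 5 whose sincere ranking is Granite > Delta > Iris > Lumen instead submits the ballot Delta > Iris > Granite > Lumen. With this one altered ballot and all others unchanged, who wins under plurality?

First-place totals with the altered ballot: Iris 12, Delta 5, Lumen 14, Granite 1.
The winner is unchanged: still Lumen.

Lumen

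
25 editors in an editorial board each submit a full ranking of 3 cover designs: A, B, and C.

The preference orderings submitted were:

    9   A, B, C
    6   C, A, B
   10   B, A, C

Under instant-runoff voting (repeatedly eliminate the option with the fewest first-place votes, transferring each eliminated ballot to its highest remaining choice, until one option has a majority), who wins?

A

Round 1: B 10, A 9, C 6. C has the fewest and is eliminated.
Round 2: A 15, B 10. A has a majority.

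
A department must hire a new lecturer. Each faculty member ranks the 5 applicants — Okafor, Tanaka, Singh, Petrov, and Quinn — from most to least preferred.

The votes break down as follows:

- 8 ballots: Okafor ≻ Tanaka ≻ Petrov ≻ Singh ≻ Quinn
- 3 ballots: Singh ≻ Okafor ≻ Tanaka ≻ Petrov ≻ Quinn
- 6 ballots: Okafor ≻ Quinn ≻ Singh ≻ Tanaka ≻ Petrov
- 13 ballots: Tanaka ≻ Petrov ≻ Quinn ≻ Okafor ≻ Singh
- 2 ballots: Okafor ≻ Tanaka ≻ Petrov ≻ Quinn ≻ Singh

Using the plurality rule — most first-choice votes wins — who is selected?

Okafor

First-place vote totals:
  Okafor: 16
  Tanaka: 13
  Singh: 3
  Petrov: 0
  Quinn: 0
Okafor has the most first-place votes.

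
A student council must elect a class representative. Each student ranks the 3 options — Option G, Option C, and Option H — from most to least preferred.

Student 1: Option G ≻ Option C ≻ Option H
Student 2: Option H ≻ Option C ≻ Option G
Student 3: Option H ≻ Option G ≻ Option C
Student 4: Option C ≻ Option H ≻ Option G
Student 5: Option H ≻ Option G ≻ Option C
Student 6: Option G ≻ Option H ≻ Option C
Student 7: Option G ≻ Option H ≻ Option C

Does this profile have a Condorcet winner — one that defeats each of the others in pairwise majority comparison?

Yes

Head-to-head results (7 voters total):
Option G vs Option C: Option G wins 5–2.
Option G vs Option H: Option H wins 4–3.
Option C vs Option H: Option H wins 5–2.
Option H beats each rival — Option G (4–3), Option C (5–2) — so Option H is the Condorcet winner.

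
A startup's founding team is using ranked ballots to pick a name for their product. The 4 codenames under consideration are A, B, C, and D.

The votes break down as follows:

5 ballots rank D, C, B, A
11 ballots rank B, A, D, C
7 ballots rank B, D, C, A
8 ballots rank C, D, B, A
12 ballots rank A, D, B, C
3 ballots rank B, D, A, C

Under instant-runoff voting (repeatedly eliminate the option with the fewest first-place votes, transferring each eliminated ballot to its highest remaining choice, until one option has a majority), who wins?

B

Round 1: B 21, A 12, C 8, D 5. D has the fewest and is eliminated.
Round 2: B 21, C 13, A 12. A has the fewest and is eliminated.
Round 3: B 33, C 13. B has a majority.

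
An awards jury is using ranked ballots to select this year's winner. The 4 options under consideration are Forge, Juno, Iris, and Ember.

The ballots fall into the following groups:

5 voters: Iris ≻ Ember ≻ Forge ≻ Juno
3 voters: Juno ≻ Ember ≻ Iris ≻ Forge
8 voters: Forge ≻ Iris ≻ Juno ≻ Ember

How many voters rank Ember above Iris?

Ballots ranking Ember above Iris: 3.
Ballots ranking Iris above Ember: 5+8 = 13.
So 3 of 16 voters prefer Ember to Iris.

3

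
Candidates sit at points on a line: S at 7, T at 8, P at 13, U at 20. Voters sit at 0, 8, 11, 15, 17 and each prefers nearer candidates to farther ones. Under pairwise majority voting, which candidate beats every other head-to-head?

With single-peaked preferences on a line, the Condorcet winner is the candidate closest to the median voter.
The median voter (position 11) is closest to P at 13.
Check: P vs S — voters closer to P: 3 of 5.

P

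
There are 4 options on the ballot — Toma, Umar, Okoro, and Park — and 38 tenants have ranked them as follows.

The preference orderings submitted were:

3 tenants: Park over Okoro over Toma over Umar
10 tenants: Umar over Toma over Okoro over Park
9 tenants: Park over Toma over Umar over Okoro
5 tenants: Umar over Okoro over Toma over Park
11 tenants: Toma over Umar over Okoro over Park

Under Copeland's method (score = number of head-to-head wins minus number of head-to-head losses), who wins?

Pairwise results:
  Toma vs Umar: Toma wins 23–15.
  Toma vs Okoro: Toma wins 30–8.
  Toma vs Park: Toma wins 26–12.
  Umar vs Okoro: Umar wins 35–3.
  Umar vs Park: Umar wins 26–12.
  Okoro vs Park: Okoro wins 26–12.
Copeland scores (wins − losses):
  Toma: 3 − 0 = 3
  Umar: 2 − 1 = 1
  Okoro: 1 − 2 = -1
  Park: 0 − 3 = -3
Toma has the best Copeland score.

Toma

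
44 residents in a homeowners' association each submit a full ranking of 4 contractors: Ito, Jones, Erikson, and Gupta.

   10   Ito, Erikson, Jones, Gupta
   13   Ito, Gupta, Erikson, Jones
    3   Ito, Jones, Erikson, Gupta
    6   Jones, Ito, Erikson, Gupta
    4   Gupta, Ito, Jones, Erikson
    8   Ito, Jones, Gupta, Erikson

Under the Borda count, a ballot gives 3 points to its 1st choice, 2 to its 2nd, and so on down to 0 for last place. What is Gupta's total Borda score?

46

Borda scores:
  Ito: 10·3 + 13·3 + 3·3 + 6·2 + 4·2 + 8·3 = 122
  Jones: 10·1 + 13·0 + 3·2 + 6·3 + 4·1 + 8·2 = 54
  Erikson: 10·2 + 13·1 + 3·1 + 6·1 + 4·0 + 8·0 = 42
  Gupta: 10·0 + 13·2 + 3·0 + 6·0 + 4·3 + 8·1 = 46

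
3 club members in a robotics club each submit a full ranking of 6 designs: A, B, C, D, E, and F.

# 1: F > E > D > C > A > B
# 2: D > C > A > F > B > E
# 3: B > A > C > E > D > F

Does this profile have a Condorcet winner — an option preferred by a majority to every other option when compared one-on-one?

No

Head-to-head results (3 voters total):
A vs B: A wins 2–1.
A vs C: C wins 2–1.
A vs D: D wins 2–1.
A vs E: A wins 2–1.
A vs F: A wins 2–1.
B vs C: C wins 2–1.
B vs D: D wins 2–1.
B vs E: B wins 2–1.
B vs F: F wins 2–1.
C vs D: D wins 2–1.
C vs E: C wins 2–1.
C vs F: C wins 2–1.
D vs E: E wins 2–1.
D vs F: D wins 2–1.
E vs F: F wins 2–1.
No candidate beats all others: A beats E beats D beats A, a majority cycle.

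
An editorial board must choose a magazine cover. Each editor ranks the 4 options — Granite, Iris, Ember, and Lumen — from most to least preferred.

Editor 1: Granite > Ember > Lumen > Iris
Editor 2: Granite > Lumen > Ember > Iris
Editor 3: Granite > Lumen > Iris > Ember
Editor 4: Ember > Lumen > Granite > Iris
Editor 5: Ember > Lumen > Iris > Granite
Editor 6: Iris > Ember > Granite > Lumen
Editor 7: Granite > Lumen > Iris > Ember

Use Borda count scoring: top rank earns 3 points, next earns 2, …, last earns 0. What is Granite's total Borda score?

14

Borda scores:
  Granite: 3 + 3 + 3 + 1 + 0 + 1 + 3 = 14
  Iris: 0 + 0 + 1 + 0 + 1 + 3 + 1 = 6
  Ember: 2 + 1 + 0 + 3 + 3 + 2 + 0 = 11
  Lumen: 1 + 2 + 2 + 2 + 2 + 0 + 2 = 11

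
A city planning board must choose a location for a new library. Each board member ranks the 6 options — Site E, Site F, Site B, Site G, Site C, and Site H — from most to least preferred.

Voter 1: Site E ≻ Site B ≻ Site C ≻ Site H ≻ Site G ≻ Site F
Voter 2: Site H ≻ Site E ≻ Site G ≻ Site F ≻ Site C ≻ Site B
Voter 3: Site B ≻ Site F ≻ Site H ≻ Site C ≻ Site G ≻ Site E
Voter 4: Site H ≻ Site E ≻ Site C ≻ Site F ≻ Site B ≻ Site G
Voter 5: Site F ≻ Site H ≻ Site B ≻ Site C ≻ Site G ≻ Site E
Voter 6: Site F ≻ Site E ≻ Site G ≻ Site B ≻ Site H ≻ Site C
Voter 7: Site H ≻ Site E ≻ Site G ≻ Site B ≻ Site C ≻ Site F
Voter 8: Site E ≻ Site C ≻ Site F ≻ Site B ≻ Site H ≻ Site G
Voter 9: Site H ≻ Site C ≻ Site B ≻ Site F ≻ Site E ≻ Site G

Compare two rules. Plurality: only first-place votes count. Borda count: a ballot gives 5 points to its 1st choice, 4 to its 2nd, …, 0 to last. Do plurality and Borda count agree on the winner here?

Plurality first-place counts: Site E 2, Site F 2, Site B 1, Site G 0, Site C 0, Site H 4 → Site H.
Borda totals: Site E 27, Site F 23, Site B 22, Site G 12, Site C 20, Site H 31 → Site H.
The two rules agree on Site H.

Yes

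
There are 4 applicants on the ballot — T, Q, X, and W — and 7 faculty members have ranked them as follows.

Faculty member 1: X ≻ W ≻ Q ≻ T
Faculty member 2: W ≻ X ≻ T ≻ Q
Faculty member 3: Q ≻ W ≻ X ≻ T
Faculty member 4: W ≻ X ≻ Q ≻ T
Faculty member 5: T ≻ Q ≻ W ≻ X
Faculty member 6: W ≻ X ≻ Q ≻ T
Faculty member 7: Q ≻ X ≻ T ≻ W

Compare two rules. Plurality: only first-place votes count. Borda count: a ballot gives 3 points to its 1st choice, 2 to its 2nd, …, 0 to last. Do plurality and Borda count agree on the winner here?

Plurality first-place counts: T 1, Q 2, X 1, W 3 → W.
Borda totals: T 5, Q 11, X 12, W 14 → W.
The two rules agree on W.

Yes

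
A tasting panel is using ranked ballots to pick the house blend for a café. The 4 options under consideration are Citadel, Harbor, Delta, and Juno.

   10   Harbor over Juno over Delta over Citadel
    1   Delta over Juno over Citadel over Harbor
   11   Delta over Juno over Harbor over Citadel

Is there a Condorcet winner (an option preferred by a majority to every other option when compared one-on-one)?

Yes

Head-to-head results (22 voters total):
Citadel vs Harbor: Harbor wins 21–1.
Citadel vs Delta: Delta wins 22–0.
Citadel vs Juno: Juno wins 22–0.
Harbor vs Delta: Delta wins 12–10.
Harbor vs Juno: Juno wins 12–10.
Delta vs Juno: Delta wins 12–10.
Delta beats each rival — Citadel (22–0), Harbor (12–10), Juno (12–10) — so Delta is the Condorcet winner.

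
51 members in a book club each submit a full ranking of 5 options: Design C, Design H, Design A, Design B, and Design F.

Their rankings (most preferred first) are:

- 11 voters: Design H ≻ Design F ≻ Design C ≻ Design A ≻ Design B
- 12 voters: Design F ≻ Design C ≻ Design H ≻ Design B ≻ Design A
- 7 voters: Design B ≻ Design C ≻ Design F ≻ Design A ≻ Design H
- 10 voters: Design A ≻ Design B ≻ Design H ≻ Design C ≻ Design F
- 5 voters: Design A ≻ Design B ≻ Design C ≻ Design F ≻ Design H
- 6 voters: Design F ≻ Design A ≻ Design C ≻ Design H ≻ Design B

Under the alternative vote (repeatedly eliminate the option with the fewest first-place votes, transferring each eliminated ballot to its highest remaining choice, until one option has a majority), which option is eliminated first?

Round 1: Design F 18, Design A 15, Design H 11, Design B 7, Design C 0. Design C has the fewest and is eliminated.
Round 2: Design F 18, Design A 15, Design H 11, Design B 7. Design B has the fewest and is eliminated.
Round 3: Design F 25, Design A 15, Design H 11. Design H has the fewest and is eliminated.
Round 4: Design F 36, Design A 15. Design F has a majority.

Design C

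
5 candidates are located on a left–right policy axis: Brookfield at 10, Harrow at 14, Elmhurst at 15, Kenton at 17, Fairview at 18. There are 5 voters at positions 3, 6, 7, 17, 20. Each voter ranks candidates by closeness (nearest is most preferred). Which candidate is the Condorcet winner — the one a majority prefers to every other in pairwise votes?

With single-peaked preferences on a line, the Condorcet winner is the candidate closest to the median voter.
The median voter (position 7) is closest to Brookfield at 10.
Check: Brookfield vs Harrow — voters closer to Brookfield: 3 of 5.

Brookfield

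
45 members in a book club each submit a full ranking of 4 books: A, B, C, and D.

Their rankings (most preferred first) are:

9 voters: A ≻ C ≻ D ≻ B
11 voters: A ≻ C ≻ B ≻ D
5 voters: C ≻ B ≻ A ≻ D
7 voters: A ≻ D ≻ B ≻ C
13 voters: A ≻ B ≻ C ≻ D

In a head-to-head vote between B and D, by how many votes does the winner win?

Ballots ranking B above D: 11+5+13 = 29.
Ballots ranking D above B: 9+7 = 16.
B wins 29–16, a margin of 13.

13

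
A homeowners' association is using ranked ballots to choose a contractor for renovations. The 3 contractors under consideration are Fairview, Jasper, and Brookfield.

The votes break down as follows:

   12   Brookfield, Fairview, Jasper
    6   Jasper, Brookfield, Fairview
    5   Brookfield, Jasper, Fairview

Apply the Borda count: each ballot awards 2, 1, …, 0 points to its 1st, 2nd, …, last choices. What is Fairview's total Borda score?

12

Borda scores:
  Fairview: 12·1 + 6·0 + 5·0 = 12
  Jasper: 12·0 + 6·2 + 5·1 = 17
  Brookfield: 12·2 + 6·1 + 5·2 = 40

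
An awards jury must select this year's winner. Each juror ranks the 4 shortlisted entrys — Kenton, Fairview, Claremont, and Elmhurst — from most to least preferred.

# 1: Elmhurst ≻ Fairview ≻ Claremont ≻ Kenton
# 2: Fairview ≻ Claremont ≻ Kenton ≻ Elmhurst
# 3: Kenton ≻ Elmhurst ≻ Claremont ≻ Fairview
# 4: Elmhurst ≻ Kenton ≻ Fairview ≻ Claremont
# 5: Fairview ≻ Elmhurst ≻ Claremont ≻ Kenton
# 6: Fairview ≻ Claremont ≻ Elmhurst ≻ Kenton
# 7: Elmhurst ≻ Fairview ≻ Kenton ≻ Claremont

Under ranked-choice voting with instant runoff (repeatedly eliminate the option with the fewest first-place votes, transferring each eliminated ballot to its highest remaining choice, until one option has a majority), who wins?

Elmhurst

Round 1: Fairview 3, Elmhurst 3, Kenton 1, Claremont 0. Claremont has the fewest and is eliminated.
Round 2: Fairview 3, Elmhurst 3, Kenton 1. Kenton has the fewest and is eliminated.
Round 3: Elmhurst 4, Fairview 3. Elmhurst has a majority.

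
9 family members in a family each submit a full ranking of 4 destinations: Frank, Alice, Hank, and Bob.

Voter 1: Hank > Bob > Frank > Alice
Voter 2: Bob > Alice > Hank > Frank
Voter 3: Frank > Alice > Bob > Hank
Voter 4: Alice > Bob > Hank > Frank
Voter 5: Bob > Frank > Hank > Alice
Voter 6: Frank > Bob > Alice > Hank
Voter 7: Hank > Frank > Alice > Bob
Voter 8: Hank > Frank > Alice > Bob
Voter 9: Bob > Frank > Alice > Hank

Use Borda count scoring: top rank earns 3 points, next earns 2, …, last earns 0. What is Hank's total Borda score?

Borda scores:
  Frank: 1 + 0 + 3 + 0 + 2 + 3 + 2 + 2 + 2 = 15
  Alice: 0 + 2 + 2 + 3 + 0 + 1 + 1 + 1 + 1 = 11
  Hank: 3 + 1 + 0 + 1 + 1 + 0 + 3 + 3 + 0 = 12
  Bob: 2 + 3 + 1 + 2 + 3 + 2 + 0 + 0 + 3 = 16

12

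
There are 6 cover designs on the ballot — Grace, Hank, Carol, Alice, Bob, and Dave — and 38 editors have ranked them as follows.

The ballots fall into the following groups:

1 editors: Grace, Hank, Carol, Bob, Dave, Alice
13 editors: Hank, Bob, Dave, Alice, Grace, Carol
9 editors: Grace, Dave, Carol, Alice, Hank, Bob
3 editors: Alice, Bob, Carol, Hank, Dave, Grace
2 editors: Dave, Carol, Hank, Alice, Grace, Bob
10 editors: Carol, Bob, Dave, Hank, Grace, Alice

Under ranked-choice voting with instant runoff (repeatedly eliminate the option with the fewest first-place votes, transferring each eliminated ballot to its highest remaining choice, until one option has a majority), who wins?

Round 1: Hank 13, Grace 10, Carol 10, Alice 3, Dave 2, Bob 0. Bob has the fewest and is eliminated.
Round 2: Hank 13, Grace 10, Carol 10, Alice 3, Dave 2. Dave has the fewest and is eliminated.
Round 3: Hank 13, Carol 12, Grace 10, Alice 3. Alice has the fewest and is eliminated.
Round 4: Carol 15, Hank 13, Grace 10. Grace has the fewest and is eliminated.
Round 5: Carol 24, Hank 14. Carol has a majority.

Carol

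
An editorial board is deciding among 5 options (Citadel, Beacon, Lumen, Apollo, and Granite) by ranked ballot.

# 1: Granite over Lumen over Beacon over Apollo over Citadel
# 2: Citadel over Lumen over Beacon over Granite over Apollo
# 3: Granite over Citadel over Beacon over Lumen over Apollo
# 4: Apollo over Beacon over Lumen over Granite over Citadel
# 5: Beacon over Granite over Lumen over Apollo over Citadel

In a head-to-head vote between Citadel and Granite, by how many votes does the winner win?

3

Ballots ranking Citadel above Granite: 1.
Ballots ranking Granite above Citadel: 4.
Granite wins 4–1, a margin of 3.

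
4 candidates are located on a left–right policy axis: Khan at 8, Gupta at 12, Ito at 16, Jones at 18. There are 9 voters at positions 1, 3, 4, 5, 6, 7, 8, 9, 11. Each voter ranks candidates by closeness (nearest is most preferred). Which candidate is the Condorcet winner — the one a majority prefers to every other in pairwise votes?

Khan

With single-peaked preferences on a line, the Condorcet winner is the candidate closest to the median voter.
The median voter (position 6) is closest to Khan at 8.
Check: Khan vs Gupta — voters closer to Khan: 8 of 9.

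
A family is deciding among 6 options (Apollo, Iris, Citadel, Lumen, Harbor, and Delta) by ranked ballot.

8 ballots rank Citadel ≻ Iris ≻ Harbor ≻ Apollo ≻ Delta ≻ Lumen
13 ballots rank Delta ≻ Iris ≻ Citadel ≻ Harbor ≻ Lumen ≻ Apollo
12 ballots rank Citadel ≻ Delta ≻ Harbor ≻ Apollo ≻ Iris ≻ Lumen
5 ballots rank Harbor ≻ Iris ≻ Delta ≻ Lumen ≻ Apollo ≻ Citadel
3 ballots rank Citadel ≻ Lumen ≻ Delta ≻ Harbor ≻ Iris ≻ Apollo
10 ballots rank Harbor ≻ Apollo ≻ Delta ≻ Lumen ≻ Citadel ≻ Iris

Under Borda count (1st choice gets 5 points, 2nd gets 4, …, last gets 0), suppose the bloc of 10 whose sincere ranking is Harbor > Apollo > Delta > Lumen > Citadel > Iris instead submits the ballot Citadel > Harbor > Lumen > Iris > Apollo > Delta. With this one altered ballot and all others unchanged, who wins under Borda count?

Borda totals with the altered ballot: Apollo 55, Iris 139, Citadel 204, Lumen 65, Harbor 157, Delta 145.
The switch changes the winner from Delta to Citadel.

Citadel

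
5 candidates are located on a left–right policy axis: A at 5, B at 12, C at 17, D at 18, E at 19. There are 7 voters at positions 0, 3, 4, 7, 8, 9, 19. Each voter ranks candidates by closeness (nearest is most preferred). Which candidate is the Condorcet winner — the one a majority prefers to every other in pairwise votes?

With single-peaked preferences on a line, the Condorcet winner is the candidate closest to the median voter.
The median voter (position 7) is closest to A at 5.
Check: A vs D — voters closer to A: 6 of 7.

A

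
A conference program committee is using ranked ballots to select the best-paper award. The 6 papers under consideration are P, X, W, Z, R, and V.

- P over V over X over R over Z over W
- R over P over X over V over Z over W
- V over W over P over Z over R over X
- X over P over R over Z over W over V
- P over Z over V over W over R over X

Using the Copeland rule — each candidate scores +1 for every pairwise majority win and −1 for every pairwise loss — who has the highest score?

P

Pairwise results:
  P vs X: P wins 4–1.
  P vs W: P wins 4–1.
  P vs Z: P wins 5–0.
  P vs R: P wins 4–1.
  P vs V: P wins 4–1.
  X vs W: X wins 3–2.
  X vs Z: X wins 3–2.
  X vs R: R wins 3–2.
  X vs V: V wins 3–2.
  W vs Z: Z wins 4–1.
  W vs R: R wins 3–2.
  W vs V: V wins 4–1.
  Z vs R: R wins 3–2.
  Z vs V: V wins 3–2.
  R vs V: V wins 3–2.
Copeland scores (wins − losses):
  P: 5 − 0 = 5
  X: 2 − 3 = -1
  W: 0 − 5 = -5
  Z: 1 − 4 = -3
  R: 3 − 2 = 1
  V: 4 − 1 = 3
P has the best Copeland score.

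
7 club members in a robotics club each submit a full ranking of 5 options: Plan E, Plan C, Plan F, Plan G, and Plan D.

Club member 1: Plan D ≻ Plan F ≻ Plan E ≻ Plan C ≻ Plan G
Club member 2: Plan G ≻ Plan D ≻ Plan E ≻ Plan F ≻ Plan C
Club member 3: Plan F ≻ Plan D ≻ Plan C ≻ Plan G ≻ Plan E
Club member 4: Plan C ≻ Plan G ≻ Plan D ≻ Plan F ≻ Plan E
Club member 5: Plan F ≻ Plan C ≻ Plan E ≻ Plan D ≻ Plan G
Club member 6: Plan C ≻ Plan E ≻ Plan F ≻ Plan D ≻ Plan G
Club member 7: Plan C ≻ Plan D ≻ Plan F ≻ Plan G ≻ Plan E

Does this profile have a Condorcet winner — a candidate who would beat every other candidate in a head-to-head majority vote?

Head-to-head results (7 voters total):
Plan E vs Plan C: Plan C wins 5–2.
Plan E vs Plan F: Plan F wins 5–2.
Plan E vs Plan G: Plan G wins 4–3.
Plan E vs Plan D: Plan D wins 5–2.
Plan C vs Plan F: Plan F wins 4–3.
Plan C vs Plan G: Plan C wins 6–1.
Plan C vs Plan D: Plan C wins 4–3.
Plan F vs Plan G: Plan F wins 5–2.
Plan F vs Plan D: Plan D wins 4–3.
Plan G vs Plan D: Plan D wins 5–2.
No candidate beats all others: Plan C beats Plan D beats Plan F beats Plan C, a majority cycle.

No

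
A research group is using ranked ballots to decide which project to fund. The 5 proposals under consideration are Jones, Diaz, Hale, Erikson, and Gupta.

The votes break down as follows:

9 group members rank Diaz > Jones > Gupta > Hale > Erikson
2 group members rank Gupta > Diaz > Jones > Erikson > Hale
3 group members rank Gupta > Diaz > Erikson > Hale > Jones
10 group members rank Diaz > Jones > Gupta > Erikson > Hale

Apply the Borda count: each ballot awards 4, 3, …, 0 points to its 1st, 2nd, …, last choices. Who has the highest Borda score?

Diaz

Borda scores:
  Jones: 9·3 + 2·2 + 3·0 + 10·3 = 61
  Diaz: 9·4 + 2·3 + 3·3 + 10·4 = 91
  Hale: 9·1 + 2·0 + 3·1 + 10·0 = 12
  Erikson: 9·0 + 2·1 + 3·2 + 10·1 = 18
  Gupta: 9·2 + 2·4 + 3·4 + 10·2 = 58
Diaz has the highest total.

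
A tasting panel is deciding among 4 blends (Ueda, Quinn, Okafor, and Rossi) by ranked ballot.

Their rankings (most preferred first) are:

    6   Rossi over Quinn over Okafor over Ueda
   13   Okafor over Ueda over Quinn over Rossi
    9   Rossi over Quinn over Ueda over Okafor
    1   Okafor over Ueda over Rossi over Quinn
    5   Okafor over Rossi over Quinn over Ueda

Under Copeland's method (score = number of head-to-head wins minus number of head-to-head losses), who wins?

Okafor

Pairwise results:
  Ueda vs Quinn: Quinn wins 20–14.
  Ueda vs Okafor: Okafor wins 25–9.
  Ueda vs Rossi: Rossi wins 20–14.
  Quinn vs Okafor: Okafor wins 19–15.
  Quinn vs Rossi: Rossi wins 21–13.
  Okafor vs Rossi: Okafor wins 19–15.
Copeland scores (wins − losses):
  Ueda: 0 − 3 = -3
  Quinn: 1 − 2 = -1
  Okafor: 3 − 0 = 3
  Rossi: 2 − 1 = 1
Okafor has the best Copeland score.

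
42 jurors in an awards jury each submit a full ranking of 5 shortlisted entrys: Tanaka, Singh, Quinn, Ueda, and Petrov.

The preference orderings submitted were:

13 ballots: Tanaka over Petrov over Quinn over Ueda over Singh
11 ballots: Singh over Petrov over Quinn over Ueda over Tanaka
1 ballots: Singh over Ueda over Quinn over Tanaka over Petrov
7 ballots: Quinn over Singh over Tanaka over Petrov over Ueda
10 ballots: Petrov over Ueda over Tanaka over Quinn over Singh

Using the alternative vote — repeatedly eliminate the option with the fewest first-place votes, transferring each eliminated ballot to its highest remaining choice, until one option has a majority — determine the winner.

Round 1: Tanaka 13, Singh 12, Petrov 10, Quinn 7, Ueda 0. Ueda has the fewest and is eliminated.
Round 2: Tanaka 13, Singh 12, Petrov 10, Quinn 7. Quinn has the fewest and is eliminated.
Round 3: Singh 19, Tanaka 13, Petrov 10. Petrov has the fewest and is eliminated.
Round 4: Tanaka 23, Singh 19. Tanaka has a majority.

Tanaka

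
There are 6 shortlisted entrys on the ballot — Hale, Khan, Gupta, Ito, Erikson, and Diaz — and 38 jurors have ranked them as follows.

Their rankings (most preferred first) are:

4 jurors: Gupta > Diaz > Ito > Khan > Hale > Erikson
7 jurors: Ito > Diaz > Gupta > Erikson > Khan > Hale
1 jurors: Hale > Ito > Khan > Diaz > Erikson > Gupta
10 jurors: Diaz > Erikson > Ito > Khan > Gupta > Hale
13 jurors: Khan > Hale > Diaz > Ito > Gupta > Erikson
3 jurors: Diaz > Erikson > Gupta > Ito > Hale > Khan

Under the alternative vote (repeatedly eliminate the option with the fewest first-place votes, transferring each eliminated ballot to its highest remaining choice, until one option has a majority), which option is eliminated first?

Erikson

Round 1: Khan 13, Diaz 13, Ito 7, Gupta 4, Hale 1, Erikson 0. Erikson has the fewest and is eliminated.
Round 2: Khan 13, Diaz 13, Ito 7, Gupta 4, Hale 1. Hale has the fewest and is eliminated.
Round 3: Khan 13, Diaz 13, Ito 8, Gupta 4. Gupta has the fewest and is eliminated.
Round 4: Diaz 17, Khan 13, Ito 8. Ito has the fewest and is eliminated.
Round 5: Diaz 24, Khan 14. Diaz has a majority.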